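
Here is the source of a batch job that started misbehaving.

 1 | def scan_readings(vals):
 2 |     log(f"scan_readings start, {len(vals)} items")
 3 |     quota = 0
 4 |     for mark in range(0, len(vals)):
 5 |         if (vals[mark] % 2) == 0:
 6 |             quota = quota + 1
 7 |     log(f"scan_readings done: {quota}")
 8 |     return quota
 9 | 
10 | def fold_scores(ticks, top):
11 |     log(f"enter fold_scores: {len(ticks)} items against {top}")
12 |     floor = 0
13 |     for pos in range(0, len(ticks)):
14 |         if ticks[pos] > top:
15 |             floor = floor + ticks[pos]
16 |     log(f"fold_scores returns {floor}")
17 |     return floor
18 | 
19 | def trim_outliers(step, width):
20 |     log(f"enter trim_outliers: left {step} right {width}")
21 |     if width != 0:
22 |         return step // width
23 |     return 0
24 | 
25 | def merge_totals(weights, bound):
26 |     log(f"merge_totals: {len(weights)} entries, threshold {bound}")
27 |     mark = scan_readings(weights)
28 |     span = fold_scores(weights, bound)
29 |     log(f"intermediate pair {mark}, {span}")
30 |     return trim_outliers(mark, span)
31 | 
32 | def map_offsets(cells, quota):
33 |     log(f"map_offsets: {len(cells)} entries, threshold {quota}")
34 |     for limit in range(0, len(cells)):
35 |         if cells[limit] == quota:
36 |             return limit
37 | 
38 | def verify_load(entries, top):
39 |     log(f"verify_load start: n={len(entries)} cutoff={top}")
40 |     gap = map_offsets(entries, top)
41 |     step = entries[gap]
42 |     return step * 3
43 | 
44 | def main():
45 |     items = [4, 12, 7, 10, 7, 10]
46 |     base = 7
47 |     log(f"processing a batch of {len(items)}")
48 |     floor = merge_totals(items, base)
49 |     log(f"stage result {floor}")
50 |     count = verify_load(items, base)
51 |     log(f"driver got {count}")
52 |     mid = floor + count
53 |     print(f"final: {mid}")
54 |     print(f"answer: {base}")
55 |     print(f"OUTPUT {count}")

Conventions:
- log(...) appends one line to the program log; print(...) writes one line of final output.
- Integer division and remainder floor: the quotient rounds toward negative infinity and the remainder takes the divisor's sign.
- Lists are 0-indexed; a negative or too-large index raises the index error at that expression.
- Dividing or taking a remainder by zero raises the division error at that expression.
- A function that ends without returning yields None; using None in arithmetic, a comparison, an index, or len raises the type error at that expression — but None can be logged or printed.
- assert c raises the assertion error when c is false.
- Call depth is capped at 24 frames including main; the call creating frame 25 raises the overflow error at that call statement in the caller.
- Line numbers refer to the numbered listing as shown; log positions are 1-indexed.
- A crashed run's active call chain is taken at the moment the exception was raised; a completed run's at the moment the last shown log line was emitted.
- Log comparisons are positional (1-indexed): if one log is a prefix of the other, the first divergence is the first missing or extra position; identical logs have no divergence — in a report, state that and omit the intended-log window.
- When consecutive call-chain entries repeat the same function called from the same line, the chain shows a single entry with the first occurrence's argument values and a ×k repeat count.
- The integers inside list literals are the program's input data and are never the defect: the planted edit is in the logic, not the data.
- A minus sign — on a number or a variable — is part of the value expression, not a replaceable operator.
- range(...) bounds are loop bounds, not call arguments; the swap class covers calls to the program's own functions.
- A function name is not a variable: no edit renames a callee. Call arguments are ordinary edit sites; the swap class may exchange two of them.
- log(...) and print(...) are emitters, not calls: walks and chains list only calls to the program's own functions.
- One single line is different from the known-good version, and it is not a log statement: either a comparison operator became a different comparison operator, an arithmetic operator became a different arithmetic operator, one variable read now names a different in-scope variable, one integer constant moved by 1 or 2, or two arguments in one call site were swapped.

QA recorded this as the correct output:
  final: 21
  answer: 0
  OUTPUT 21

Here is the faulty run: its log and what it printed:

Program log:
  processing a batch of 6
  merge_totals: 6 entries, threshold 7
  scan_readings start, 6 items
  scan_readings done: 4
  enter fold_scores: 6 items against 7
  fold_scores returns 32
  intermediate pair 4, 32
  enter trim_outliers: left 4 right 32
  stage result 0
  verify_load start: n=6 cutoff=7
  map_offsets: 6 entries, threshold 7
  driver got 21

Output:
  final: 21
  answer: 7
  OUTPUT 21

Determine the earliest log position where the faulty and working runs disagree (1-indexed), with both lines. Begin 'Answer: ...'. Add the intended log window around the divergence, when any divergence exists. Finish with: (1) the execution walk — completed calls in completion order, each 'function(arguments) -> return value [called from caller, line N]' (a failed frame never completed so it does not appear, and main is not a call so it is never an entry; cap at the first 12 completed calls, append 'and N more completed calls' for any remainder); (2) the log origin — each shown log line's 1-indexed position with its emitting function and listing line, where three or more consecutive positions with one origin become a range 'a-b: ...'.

Answer: none; the two logs match at every position.
Execution walk:
  scan_readings([4, 12, 7, 10, 7, 10]) -> 4  [called from merge_totals, line 27]
  fold_scores([4, 12, 7, 10, 7, 10], 7) -> 32  [called from merge_totals, line 28]
  trim_outliers(4, 32) -> 0  [called from merge_totals, line 30]
  merge_totals([4, 12, 7, 10, 7, 10], 7) -> 0  [called from main, line 48]
  map_offsets([4, 12, 7, 10, 7, 10], 7) -> 2  [called from verify_load, line 40]
  verify_load([4, 12, 7, 10, 7, 10], 7) -> 21  [called from main, line 50]
Origin of each log line:
  1: logged in main at line 47
  2: logged in merge_totals at line 26
  3: logged in scan_readings at line 2
  4: logged in scan_readings at line 7
  5: logged in fold_scores at line 11
  6: logged in fold_scores at line 16
  7: logged in merge_totals at line 29
  8: logged in trim_outliers at line 20
  9: logged in main at line 49
  10: logged in verify_load at line 39
  11: logged in map_offsets at line 33
  12: logged in main at line 51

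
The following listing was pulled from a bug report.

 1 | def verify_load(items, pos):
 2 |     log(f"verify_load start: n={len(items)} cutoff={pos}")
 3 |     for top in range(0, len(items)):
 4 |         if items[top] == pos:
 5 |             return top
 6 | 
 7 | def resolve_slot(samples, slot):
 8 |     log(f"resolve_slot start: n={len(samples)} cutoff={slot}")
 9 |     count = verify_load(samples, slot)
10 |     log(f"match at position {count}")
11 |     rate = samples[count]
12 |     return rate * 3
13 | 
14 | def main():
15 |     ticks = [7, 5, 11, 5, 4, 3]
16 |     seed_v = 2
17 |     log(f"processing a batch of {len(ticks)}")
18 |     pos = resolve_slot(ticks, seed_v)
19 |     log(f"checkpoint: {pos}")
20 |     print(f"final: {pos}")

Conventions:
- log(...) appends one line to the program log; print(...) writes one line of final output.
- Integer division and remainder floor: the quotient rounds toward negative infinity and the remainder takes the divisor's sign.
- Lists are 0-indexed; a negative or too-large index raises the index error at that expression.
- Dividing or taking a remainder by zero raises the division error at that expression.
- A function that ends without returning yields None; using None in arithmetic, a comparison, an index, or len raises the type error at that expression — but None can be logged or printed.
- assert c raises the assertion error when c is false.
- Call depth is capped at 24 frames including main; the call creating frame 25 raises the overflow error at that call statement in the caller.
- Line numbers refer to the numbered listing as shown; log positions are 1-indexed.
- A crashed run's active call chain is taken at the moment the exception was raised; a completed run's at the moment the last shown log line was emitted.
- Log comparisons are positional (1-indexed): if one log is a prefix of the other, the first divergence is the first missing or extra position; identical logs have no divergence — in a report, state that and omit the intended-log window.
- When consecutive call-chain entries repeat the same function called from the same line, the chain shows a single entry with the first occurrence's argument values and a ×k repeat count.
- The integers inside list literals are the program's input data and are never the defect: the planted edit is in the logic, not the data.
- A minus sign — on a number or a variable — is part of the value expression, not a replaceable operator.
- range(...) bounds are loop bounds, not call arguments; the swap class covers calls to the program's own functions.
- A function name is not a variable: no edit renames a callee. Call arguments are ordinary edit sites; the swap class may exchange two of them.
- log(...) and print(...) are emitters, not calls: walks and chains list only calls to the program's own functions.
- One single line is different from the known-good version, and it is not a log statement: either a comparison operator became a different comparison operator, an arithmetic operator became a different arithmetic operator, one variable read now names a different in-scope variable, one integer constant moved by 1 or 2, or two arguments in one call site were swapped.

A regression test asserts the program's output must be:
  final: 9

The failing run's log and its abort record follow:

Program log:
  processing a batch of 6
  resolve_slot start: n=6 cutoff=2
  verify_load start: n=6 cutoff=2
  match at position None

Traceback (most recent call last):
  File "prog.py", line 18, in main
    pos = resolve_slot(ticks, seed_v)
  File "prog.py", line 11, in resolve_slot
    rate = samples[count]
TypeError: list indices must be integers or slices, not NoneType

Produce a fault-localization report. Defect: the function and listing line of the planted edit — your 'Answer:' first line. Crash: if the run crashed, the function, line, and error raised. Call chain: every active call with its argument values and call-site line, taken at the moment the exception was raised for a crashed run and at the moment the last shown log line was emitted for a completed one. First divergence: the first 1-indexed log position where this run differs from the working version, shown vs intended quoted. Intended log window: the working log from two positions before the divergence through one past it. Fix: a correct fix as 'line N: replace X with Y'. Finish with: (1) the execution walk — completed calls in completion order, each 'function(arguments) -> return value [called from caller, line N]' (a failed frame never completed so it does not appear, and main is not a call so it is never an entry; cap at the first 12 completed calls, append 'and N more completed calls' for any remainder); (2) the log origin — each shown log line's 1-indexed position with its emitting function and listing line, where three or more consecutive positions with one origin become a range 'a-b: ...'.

Answer: the defect is in main at line 16.
The tell: Log line 2 is where behavior first shows: 'resolve_slot start: n=6 cutoff=2' appears instead of 'resolve_slot start: n=6 cutoff=3'.
Crash: resolve_slot, line 11, TypeError.
Call chain: main -> resolve_slot([7, 5, 11, 5, 4, 3], 2) (called at line 18).
First divergence: position 2 — shown 'resolve_slot start: n=6 cutoff=2', intended 'resolve_slot start: n=6 cutoff=3'.
Intended log window:
  1: processing a batch of 6
  2: resolve_slot start: n=6 cutoff=3
  3: verify_load start: n=6 cutoff=3
Execution walk:
  verify_load([7, 5, 11, 5, 4, 3], 2) -> None  [called from resolve_slot, line 9]
Log origins:
  1: logged in main at line 17
  2: logged in resolve_slot at line 8
  3: logged in verify_load at line 2
  4: logged in resolve_slot at line 10
A correct fix: line 16: replace `2` with `3`.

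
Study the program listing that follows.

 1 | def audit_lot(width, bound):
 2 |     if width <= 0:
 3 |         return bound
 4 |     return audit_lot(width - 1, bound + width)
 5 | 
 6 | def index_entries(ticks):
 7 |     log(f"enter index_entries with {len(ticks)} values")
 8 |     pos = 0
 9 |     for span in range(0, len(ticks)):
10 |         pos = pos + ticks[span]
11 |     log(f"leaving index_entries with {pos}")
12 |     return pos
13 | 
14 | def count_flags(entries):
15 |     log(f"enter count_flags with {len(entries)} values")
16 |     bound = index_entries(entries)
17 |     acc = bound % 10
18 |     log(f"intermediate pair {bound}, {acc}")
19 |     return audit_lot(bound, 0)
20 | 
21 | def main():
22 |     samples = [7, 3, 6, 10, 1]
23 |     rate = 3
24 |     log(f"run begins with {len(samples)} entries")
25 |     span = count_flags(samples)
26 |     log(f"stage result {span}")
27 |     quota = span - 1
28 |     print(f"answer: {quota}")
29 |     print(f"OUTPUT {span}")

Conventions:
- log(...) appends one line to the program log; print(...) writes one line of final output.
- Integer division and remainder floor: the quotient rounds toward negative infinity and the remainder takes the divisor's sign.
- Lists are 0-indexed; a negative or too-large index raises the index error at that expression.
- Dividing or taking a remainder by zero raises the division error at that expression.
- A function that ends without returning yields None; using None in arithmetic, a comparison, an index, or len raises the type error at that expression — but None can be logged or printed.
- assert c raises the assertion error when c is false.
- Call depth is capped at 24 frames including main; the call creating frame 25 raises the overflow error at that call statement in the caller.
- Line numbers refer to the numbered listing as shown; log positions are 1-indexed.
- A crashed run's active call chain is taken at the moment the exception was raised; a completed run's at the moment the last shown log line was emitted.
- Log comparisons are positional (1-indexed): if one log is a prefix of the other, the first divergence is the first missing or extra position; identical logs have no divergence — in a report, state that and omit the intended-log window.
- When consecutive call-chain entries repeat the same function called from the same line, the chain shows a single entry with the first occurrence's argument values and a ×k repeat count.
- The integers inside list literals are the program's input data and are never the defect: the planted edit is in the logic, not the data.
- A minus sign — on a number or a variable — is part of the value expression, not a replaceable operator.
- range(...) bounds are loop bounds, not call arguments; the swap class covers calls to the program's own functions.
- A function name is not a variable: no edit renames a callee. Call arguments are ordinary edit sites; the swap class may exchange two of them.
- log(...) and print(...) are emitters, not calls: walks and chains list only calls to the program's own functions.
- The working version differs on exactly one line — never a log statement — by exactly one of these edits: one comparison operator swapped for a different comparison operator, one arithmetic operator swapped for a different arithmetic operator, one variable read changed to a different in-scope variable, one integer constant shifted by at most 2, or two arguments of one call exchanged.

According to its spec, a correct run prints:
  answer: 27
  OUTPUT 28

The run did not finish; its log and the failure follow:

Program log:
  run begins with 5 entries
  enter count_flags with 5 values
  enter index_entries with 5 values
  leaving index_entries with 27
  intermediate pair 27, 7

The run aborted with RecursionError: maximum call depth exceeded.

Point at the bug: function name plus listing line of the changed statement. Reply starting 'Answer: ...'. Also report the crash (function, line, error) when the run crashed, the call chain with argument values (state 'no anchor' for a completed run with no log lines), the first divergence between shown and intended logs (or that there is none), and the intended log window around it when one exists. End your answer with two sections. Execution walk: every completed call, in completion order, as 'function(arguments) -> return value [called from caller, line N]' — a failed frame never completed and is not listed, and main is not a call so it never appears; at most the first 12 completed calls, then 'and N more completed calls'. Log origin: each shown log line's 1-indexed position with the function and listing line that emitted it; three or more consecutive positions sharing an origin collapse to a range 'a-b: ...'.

Answer: the defect is in count_flags at line 19.
Core observation: After 5 matching log lines the faulty run goes silent, while the working version continues with 'stage result 28'.
Crash: audit_lot, line 4, RecursionError.
Call chain: main -> count_flags([7, 3, 6, 10, 1]) (called at line 25) -> audit_lot(27, 0) (called at line 19) -> audit_lot(26, 27) (called at line 4) ×21.
First divergence: position 6; the shown log stops at 5 lines while the working version next logs 'stage result 28'.
Intended log window:
  4: leaving index_entries with 27
  5: intermediate pair 27, 7
  6: stage result 28
Execution walk:
  index_entries([7, 3, 6, 10, 1]) -> 27  [called from count_flags, line 16]
Log origin:
  1 — main, line 24
  2 — count_flags, line 15
  3 — index_entries, line 7
  4 — index_entries, line 11
  5 — count_flags, line 18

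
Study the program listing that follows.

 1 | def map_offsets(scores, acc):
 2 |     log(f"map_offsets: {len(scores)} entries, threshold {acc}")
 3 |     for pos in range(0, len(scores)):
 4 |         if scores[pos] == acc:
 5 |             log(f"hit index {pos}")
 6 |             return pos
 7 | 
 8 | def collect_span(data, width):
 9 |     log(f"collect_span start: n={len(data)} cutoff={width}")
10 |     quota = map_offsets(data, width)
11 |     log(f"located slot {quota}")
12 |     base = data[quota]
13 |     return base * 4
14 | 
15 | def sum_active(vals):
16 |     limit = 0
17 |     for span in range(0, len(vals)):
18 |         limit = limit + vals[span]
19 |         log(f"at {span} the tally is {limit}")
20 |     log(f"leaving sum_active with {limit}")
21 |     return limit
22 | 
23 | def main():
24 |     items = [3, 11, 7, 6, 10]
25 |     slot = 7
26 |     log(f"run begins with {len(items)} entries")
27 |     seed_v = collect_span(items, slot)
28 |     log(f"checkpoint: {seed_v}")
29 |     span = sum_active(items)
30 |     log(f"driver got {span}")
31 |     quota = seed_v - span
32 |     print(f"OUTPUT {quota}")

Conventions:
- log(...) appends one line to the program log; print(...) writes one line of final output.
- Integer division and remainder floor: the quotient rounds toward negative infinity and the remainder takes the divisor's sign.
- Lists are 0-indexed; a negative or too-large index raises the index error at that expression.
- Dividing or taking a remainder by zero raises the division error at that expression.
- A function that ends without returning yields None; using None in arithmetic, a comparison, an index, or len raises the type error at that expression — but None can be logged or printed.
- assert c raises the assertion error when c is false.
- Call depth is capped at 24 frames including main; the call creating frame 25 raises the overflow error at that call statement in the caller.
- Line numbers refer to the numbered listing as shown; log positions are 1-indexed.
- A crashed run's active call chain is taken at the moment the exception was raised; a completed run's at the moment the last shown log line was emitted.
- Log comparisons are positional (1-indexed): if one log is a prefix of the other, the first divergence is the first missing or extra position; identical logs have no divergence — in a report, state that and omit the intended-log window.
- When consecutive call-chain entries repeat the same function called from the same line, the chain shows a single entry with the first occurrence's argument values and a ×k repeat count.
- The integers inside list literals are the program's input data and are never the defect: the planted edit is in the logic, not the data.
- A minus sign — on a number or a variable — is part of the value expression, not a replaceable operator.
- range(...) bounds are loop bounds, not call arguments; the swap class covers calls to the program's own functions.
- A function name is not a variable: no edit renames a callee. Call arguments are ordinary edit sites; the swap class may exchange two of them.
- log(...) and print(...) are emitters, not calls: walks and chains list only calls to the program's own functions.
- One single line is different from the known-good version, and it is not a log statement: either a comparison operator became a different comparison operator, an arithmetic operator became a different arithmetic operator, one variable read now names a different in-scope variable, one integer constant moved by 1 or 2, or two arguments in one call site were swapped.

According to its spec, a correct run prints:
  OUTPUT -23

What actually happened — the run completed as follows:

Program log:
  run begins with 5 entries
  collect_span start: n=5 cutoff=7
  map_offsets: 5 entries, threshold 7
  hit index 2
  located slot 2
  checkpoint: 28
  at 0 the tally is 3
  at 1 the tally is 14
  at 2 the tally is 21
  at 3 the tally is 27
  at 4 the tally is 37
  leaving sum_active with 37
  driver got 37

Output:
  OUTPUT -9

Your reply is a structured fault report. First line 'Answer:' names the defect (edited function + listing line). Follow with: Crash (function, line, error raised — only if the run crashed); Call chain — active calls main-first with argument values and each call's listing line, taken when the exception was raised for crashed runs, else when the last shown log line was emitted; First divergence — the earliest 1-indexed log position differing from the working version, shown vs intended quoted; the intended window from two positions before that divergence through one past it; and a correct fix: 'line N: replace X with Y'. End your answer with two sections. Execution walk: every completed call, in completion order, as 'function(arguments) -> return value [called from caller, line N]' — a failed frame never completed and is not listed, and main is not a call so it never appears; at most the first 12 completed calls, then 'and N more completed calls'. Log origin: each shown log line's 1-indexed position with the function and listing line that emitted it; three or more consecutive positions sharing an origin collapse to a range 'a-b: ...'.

Answer: the defect is in collect_span at line 13.
Key observation: Position 6 is the first bad log line: 'checkpoint: 28' should read 'checkpoint: 14'.
Call chain: main.
First divergence: position 6; shown 'checkpoint: 28' vs intended 'checkpoint: 14'.
Intended log window:
  4: hit index 2
  5: located slot 2
  6: checkpoint: 14
  7: at 0 the tally is 3
Execution walk:
  map_offsets([3, 11, 7, 6, 10], 7) -> 2  [called from collect_span, line 10]
  collect_span([3, 11, 7, 6, 10], 7) -> 28  [called from main, line 27]
  sum_active([3, 11, 7, 6, 10]) -> 37  [called from main, line 29]
Origin of each log line:
  1 — main, line 26
  2 — collect_span, line 9
  3 — map_offsets, line 2
  4 — map_offsets, line 5
  5 — collect_span, line 11
  6 — main, line 28
  7-11 — sum_active, line 19
  12 — sum_active, line 20
  13 — main, line 30
A correct fix: line 13: replace `4` with `2`.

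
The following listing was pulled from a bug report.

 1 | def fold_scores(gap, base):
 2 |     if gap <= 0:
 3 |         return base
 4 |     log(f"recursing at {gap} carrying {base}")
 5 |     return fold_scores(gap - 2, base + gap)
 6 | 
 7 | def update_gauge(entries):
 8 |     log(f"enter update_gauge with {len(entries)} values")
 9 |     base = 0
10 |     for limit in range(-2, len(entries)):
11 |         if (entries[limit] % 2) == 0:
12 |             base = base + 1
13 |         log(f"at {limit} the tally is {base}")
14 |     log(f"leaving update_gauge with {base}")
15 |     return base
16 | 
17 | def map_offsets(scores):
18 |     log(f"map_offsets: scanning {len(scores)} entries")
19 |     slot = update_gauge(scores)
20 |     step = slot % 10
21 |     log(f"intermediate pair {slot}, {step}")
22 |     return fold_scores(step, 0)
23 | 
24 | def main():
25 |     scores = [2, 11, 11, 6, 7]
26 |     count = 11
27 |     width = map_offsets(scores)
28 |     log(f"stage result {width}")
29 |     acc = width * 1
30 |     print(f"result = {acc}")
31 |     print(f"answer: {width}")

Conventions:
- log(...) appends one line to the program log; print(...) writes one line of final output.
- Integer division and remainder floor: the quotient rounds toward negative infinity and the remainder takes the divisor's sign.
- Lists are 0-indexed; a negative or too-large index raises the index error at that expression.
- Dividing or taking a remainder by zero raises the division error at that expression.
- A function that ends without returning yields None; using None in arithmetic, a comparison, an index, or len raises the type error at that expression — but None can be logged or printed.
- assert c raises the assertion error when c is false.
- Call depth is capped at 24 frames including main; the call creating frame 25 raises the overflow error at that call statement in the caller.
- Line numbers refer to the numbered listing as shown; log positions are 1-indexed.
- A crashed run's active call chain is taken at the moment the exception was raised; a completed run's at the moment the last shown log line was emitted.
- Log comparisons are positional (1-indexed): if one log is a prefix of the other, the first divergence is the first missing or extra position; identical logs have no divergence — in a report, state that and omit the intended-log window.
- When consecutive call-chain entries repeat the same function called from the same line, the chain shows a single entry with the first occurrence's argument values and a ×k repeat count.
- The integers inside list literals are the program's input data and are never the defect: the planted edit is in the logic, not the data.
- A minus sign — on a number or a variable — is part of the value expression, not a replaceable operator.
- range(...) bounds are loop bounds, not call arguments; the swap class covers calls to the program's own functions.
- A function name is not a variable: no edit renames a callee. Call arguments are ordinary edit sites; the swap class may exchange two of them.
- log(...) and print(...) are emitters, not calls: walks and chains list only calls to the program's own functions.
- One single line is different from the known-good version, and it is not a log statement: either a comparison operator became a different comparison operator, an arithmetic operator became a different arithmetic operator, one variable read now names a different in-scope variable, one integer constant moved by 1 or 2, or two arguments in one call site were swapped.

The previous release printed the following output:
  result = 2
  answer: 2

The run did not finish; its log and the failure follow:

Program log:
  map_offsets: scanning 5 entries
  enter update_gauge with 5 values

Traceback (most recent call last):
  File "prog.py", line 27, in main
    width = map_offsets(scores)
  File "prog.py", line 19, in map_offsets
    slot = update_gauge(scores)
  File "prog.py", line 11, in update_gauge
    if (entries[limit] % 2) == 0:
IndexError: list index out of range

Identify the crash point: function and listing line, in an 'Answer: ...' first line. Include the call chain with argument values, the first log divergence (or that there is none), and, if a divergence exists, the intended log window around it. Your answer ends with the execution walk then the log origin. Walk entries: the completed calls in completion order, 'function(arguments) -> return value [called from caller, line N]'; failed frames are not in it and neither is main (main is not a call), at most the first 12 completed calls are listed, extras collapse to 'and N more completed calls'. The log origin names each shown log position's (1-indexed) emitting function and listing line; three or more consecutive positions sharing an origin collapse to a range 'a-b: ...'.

Answer: the error was raised in update_gauge, line 11.
Key observation: The shown log is a 2-line prefix of the intended one, whose next entry is 'at 0 the tally is 1'.
Call chain: main -> map_offsets([2, 11, 11, 6, 7]) (called at line 27) -> update_gauge([2, 11, 11, 6, 7]) (called at line 19).
First divergence: position 3; the shown log stops at 2 lines while the working version next logs 'at 0 the tally is 1'.
Intended log window:
  1: map_offsets: scanning 5 entries
  2: enter update_gauge with 5 values
  3: at 0 the tally is 1
  4: at 1 the tally is 1
Execution walk:
  (no call completed)
Log origins:
  1: emitted by map_offsets (line 18)
  2: emitted by update_gauge (line 8)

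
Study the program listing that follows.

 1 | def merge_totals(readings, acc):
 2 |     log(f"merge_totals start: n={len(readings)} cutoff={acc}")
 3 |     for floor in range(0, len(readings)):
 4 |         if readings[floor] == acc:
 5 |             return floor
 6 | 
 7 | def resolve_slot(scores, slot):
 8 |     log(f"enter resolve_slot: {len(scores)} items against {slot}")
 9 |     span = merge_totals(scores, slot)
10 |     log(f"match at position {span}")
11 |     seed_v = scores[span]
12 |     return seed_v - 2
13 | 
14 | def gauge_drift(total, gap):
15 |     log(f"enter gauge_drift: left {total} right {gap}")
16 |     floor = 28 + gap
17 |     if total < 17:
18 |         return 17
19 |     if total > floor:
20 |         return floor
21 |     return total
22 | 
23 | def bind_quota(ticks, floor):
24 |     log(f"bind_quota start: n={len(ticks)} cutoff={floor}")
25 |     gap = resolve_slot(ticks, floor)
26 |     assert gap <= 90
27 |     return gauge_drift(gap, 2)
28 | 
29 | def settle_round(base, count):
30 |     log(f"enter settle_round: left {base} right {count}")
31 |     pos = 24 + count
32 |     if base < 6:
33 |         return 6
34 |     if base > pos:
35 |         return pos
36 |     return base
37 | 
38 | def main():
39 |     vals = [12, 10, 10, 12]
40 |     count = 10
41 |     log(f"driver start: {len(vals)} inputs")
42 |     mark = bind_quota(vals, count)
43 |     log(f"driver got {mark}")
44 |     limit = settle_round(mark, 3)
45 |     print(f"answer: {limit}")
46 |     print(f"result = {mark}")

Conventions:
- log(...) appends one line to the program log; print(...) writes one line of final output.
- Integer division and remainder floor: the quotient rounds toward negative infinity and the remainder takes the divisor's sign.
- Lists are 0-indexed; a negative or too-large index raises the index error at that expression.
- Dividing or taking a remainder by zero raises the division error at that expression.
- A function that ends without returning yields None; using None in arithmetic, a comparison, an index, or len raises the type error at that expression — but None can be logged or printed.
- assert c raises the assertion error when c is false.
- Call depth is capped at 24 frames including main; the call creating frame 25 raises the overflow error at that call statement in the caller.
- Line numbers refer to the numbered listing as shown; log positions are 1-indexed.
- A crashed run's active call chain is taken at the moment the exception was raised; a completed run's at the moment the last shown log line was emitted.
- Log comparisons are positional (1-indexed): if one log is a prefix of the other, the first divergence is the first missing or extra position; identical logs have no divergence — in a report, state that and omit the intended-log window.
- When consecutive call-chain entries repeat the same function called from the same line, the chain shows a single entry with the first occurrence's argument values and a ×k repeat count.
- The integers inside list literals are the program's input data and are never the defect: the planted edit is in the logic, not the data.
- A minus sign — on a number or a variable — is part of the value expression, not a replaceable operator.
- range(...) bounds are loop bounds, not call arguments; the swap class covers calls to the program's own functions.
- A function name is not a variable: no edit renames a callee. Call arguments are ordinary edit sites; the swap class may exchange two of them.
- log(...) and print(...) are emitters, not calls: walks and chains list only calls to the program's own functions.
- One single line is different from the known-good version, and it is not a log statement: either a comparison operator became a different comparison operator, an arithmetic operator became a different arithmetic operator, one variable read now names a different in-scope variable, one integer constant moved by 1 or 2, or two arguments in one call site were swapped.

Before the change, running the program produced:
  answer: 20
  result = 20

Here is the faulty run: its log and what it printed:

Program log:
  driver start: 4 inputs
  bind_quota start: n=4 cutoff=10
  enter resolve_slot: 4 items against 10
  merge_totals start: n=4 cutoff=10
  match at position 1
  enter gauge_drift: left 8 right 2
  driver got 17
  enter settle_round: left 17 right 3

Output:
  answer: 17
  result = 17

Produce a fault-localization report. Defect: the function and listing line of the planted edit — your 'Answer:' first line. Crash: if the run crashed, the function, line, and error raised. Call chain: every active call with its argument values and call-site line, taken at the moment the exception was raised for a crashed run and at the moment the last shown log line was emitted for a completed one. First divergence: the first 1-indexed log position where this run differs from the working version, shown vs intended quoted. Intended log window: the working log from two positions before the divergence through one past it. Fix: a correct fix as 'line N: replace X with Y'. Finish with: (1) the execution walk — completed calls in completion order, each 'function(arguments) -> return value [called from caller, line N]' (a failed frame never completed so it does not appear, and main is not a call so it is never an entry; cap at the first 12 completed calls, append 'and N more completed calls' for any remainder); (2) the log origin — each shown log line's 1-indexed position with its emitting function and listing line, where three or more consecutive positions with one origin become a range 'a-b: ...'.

Answer: the defect is in resolve_slot at line 12.
Key observation: Log line 6 is where behavior first shows: 'enter gauge_drift: left 8 right 2' appears instead of 'enter gauge_drift: left 20 right 2'.
Call chain: main -> settle_round(17, 3) (called at line 44).
First divergence: position 6; shown 'enter gauge_drift: left 8 right 2' vs intended 'enter gauge_drift: left 20 right 2'.
Intended log window:
  4: merge_totals start: n=4 cutoff=10
  5: match at position 1
  6: enter gauge_drift: left 20 right 2
  7: driver got 20
Execution walk:
  merge_totals([12, 10, 10, 12], 10) -> 1  [called from resolve_slot, line 9]
  resolve_slot([12, 10, 10, 12], 10) -> 8  [called from bind_quota, line 25]
  gauge_drift(8, 2) -> 17  [called from bind_quota, line 27]
  bind_quota([12, 10, 10, 12], 10) -> 17  [called from main, line 42]
  settle_round(17, 3) -> 17  [called from main, line 44]
Origin of each log line:
  1: from main, line 41
  2: from bind_quota, line 24
  3: from resolve_slot, line 8
  4: from merge_totals, line 2
  5: from resolve_slot, line 10
  6: from gauge_drift, line 15
  7: from main, line 43
  8: from settle_round, line 30
A correct fix: line 12: replace `-` with `*`.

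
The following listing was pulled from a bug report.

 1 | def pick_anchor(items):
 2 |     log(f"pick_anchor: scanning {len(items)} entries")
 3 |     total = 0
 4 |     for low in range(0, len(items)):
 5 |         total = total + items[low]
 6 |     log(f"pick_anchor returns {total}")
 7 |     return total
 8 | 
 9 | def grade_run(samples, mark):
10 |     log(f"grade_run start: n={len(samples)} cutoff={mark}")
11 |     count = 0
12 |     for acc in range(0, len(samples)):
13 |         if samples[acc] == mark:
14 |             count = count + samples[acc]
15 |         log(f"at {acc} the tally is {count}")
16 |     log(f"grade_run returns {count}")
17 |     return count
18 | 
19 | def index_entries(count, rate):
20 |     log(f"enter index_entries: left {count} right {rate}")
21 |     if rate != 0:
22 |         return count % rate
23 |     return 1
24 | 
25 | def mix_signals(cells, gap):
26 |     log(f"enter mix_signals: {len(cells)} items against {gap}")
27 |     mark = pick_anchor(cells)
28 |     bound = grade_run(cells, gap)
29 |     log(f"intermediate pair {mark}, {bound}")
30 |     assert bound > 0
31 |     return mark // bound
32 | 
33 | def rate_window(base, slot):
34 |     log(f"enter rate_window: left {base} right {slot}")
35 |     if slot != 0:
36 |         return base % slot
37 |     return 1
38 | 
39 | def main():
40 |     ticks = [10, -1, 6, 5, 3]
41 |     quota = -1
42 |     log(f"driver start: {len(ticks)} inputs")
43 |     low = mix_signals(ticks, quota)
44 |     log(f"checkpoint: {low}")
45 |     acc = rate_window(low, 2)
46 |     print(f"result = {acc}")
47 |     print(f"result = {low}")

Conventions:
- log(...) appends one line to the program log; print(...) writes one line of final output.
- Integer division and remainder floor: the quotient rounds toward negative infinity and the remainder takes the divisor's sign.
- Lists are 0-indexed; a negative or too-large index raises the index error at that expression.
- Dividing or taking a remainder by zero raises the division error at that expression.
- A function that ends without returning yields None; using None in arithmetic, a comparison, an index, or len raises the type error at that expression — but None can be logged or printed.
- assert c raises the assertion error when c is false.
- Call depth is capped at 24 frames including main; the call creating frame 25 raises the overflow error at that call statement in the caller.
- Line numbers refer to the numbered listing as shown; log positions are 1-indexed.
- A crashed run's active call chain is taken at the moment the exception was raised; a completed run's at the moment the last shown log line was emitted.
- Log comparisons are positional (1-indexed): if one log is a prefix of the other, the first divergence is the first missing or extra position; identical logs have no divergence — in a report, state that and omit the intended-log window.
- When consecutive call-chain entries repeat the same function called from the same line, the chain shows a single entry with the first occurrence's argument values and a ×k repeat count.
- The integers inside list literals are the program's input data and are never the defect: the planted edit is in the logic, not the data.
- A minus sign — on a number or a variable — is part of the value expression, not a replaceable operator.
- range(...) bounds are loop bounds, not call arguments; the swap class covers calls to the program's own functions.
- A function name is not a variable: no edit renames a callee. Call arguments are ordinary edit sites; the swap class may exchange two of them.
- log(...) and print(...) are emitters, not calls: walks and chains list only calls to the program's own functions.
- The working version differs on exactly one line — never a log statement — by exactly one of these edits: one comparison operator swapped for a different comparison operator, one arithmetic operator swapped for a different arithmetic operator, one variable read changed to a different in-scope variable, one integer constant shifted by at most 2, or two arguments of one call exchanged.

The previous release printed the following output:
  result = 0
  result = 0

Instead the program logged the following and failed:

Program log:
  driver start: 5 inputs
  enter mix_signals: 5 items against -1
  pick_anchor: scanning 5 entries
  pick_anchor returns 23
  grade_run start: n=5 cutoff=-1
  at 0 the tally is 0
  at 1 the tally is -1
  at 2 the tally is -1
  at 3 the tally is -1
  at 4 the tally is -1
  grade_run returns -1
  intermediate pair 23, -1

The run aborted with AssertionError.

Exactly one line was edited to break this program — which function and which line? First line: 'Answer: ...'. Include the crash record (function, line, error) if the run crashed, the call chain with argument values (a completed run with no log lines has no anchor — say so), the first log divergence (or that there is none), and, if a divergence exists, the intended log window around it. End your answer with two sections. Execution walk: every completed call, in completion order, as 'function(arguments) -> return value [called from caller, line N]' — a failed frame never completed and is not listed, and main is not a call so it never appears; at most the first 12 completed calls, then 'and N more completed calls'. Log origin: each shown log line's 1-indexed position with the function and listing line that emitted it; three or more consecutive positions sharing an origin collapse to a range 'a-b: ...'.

Answer: the defect is in grade_run at line 13.
Core observation: At log position 6 the runs split — shown 'at 0 the tally is 0', but the working version logs 'at 0 the tally is 10'.
Crash: mix_signals, line 30, AssertionError.
Call chain: main -> mix_signals([10, -1, 6, 5, 3], -1) (called at line 43).
First divergence: position 6; shown 'at 0 the tally is 0' vs intended 'at 0 the tally is 10'.
Intended log window:
  4: pick_anchor returns 23
  5: grade_run start: n=5 cutoff=-1
  6: at 0 the tally is 10
  7: at 1 the tally is 10
Execution walk:
  pick_anchor([10, -1, 6, 5, 3]) -> 23  [called from mix_signals, line 27]
  grade_run([10, -1, 6, 5, 3], -1) -> -1  [called from mix_signals, line 28]
Log origins:
  1 — main, line 42
  2 — mix_signals, line 26
  3 — pick_anchor, line 2
  4 — pick_anchor, line 6
  5 — grade_run, line 10
  6-10 — grade_run, line 15
  11 — grade_run, line 16
  12 — mix_signals, line 29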